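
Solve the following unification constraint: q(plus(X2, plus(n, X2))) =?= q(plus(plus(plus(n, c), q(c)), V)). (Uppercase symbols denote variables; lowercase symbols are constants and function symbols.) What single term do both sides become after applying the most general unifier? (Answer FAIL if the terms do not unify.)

Decompose q/1: plus(X2, plus(n, X2)) =?= plus(plus(plus(n, c), q(c)), V).
Decompose plus/2: X2 =?= plus(plus(n, c), q(c)),  plus(n, X2) =?= V.
Bind X2 := plus(plus(n, c), q(c)); substituting into the remaining equation gives: plus(n, plus(plus(n, c), q(c))) =?= V.
Bind V := plus(n, plus(plus(n, c), q(c))).
Applying the MGU to either side gives q(plus(plus(plus(n, c), q(c)), plus(n, plus(plus(n, c), q(c))))).

q(plus(plus(plus(n, c), q(c)), plus(n, plus(plus(n, c), q(c)))))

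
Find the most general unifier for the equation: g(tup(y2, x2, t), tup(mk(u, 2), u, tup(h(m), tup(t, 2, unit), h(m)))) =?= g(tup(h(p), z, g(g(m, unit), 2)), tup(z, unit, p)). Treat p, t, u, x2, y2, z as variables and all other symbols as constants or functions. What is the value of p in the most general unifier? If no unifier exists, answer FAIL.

Decompose g/2: tup(y2, x2, t) =?= tup(h(p), z, g(g(m, unit), 2)),  tup(mk(u, 2), u, tup(h(m), tup(t, 2, unit), h(m))) =?= tup(z, unit, p).
Decompose tup/3: y2 =?= h(p),  x2 =?= z,  t =?= g(g(m, unit), 2).
Bind y2 := h(p); no other remaining equation mentions y2.
Bind x2 := z; no other remaining equation mentions x2.
Bind t := g(g(m, unit), 2); substituting into the remaining equation gives: tup(mk(u, 2), u, tup(h(m), tup(g(g(m, unit), 2), 2, unit), h(m))) =?= tup(z, unit, p).
Decompose tup/3: mk(u, 2) =?= z,  u =?= unit,  tup(h(m), tup(g(g(m, unit), 2), 2, unit), h(m)) =?= p.
Bind z := mk(u, 2); no other remaining equation mentions z. Substituting into the earlier binding gives x2 := mk(u, 2).
Bind u := unit; no other remaining equation mentions u. Substituting into the earlier bindings gives x2 := mk(unit, 2), z := mk(unit, 2).
Bind p := tup(h(m), tup(g(g(m, unit), 2), 2, unit), h(m)). Substituting into the earlier binding gives y2 := h(tup(h(m), tup(g(g(m, unit), 2), 2, unit), h(m))).
MGU = { y2 := h(tup(h(m), tup(g(g(m, unit), 2), 2, unit), h(m))), x2 := mk(unit, 2), t := g(g(m, unit), 2), z := mk(unit, 2), u := unit, p := tup(h(m), tup(g(g(m, unit), 2), 2, unit), h(m)) }, so p := tup(h(m), tup(g(g(m, unit), 2), 2, unit), h(m)).

tup(h(m), tup(g(g(m, unit), 2), 2, unit), h(m))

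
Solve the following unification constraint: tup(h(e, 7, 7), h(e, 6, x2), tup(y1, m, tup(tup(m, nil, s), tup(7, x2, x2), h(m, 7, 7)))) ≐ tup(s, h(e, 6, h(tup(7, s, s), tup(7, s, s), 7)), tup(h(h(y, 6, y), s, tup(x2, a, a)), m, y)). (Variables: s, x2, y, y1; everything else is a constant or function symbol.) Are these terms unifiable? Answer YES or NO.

YES

Decompose tup/3: h(e, 7, 7) ≐ s,  h(e, 6, x2) ≐ h(e, 6, h(tup(7, s, s), tup(7, s, s), 7)),  tup(y1, m, tup(tup(m, nil, s), tup(7, x2, x2), h(m, 7, 7))) ≐ tup(h(h(y, 6, y), s, tup(x2, a, a)), m, y).
Bind s := h(e, 7, 7); substituting into the remaining equations gives: h(e, 6, x2) ≐ h(e, 6, h(tup(7, h(e, 7, 7), h(e, 7, 7)), tup(7, h(e, 7, 7), h(e, 7, 7)), 7)),  tup(y1, m, tup(tup(m, nil, h(e, 7, 7)), tup(7, x2, x2), h(m, 7, 7))) ≐ tup(h(h(y, 6, y), h(e, 7, 7), tup(x2, a, a)), m, y).
Decompose h/3: e ≐ e,  6 ≐ 6,  x2 ≐ h(tup(7, h(e, 7, 7), h(e, 7, 7)), tup(7, h(e, 7, 7), h(e, 7, 7)), 7).
Delete trivial equation e ≐ e.
Delete trivial equation 6 ≐ 6.
Bind x2 := h(tup(7, h(e, 7, 7), h(e, 7, 7)), tup(7, h(e, 7, 7), h(e, 7, 7)), 7); substituting into the remaining equation gives: tup(y1, m, tup(tup(m, nil, h(e, 7, 7)), tup(7, h(tup(7, h(e, 7, 7), h(e, 7, 7)), tup(7, h(e, 7, 7), h(e, 7, 7)), 7), h(tup(7, h(e, 7, 7), h(e, 7, 7)), tup(7, h(e, 7, 7), h(e, 7, 7)), 7)), h(m, 7, 7))) ≐ tup(h(h(y, 6, y), h(e, 7, 7), tup(h(tup(7, h(e, 7, 7), h(e, 7, 7)), tup(7, h(e, 7, 7), h(e, 7, 7)), 7), a, a)), m, y).
Decompose tup/3: y1 ≐ h(h(y, 6, y), h(e, 7, 7), tup(h(tup(7, h(e, 7, 7), h(e, 7, 7)), tup(7, h(e, 7, 7), h(e, 7, 7)), 7), a, a)),  m ≐ m,  tup(tup(m, nil, h(e, 7, 7)), tup(7, h(tup(7, h(e, 7, 7), h(e, 7, 7)), tup(7, h(e, 7, 7), h(e, 7, 7)), 7), h(tup(7, h(e, 7, 7), h(e, 7, 7)), tup(7, h(e, 7, 7), h(e, 7, 7)), 7)), h(m, 7, 7)) ≐ y.
Bind y1 := h(h(y, 6, y), h(e, 7, 7), tup(h(tup(7, h(e, 7, 7), h(e, 7, 7)), tup(7, h(e, 7, 7), h(e, 7, 7)), 7), a, a)); no other remaining equation mentions y1.
Delete trivial equation m ≐ m.
Bind y := tup(tup(m, nil, h(e, 7, 7)), tup(7, h(tup(7, h(e, 7, 7), h(e, 7, 7)), tup(7, h(e, 7, 7), h(e, 7, 7)), 7), h(tup(7, h(e, 7, 7), h(e, 7, 7)), tup(7, h(e, 7, 7), h(e, 7, 7)), 7)), h(m, 7, 7)). Substituting into the earlier binding gives y1 := h(h(tup(tup(m, nil, h(e, 7, 7)), tup(7, h(tup(7, h(e, 7, 7), h(e, 7, 7)), tup(7, h(e, 7, 7), h(e, 7, 7)), 7), h(tup(7, h(e, 7, 7), h(e, 7, 7)), tup(7, h(e, 7, 7), h(e, 7, 7)), 7)), h(m, 7, 7)), 6, tup(tup(m, nil, h(e, 7, 7)), tup(7, h(tup(7, h(e, 7, 7), h(e, 7, 7)), tup(7, h(e, 7, 7), h(e, 7, 7)), 7), h(tup(7, h(e, 7, 7), h(e, 7, 7)), tup(7, h(e, 7, 7), h(e, 7, 7)), 7)), h(m, 7, 7))), h(e, 7, 7), tup(h(tup(7, h(e, 7, 7), h(e, 7, 7)), tup(7, h(e, 7, 7), h(e, 7, 7)), 7), a, a)).
No equations remain and no clash or occurs-check failure arose, so a unifier exists.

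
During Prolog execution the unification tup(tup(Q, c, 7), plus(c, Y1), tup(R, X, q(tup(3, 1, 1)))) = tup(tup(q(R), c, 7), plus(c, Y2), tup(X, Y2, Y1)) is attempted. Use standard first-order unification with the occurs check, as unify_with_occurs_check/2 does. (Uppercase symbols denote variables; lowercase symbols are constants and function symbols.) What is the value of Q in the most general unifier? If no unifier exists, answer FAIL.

q(q(tup(3, 1, 1)))

Decompose tup/3: tup(Q, c, 7) = tup(q(R), c, 7),  plus(c, Y1) = plus(c, Y2),  tup(R, X, q(tup(3, 1, 1))) = tup(X, Y2, Y1).
Decompose tup/3: Q = q(R),  c = c,  7 = 7.
Bind Q := q(R); no other remaining equation mentions Q.
Delete trivial equation c = c.
Delete trivial equation 7 = 7.
Decompose plus/2: c = c,  Y1 = Y2.
Delete trivial equation c = c.
Bind Y1 := Y2; substituting into the remaining equation gives: tup(R, X, q(tup(3, 1, 1))) = tup(X, Y2, Y2).
Decompose tup/3: R = X,  X = Y2,  q(tup(3, 1, 1)) = Y2.
Bind R := X; no other remaining equation mentions R. Substituting into the earlier binding gives Q := q(X).
Bind X := Y2; no other remaining equation mentions X. Substituting into the earlier bindings gives Q := q(Y2), R := Y2.
Bind Y2 := q(tup(3, 1, 1)). Substituting into the earlier bindings gives Q := q(q(tup(3, 1, 1))), Y1 := q(tup(3, 1, 1)), R := q(tup(3, 1, 1)), X := q(tup(3, 1, 1)).
MGU = { Q ↦ q(q(tup(3, 1, 1))), Y1 ↦ q(tup(3, 1, 1)), R ↦ q(tup(3, 1, 1)), X ↦ q(tup(3, 1, 1)), Y2 ↦ q(tup(3, 1, 1)) }, so Q ↦ q(q(tup(3, 1, 1))).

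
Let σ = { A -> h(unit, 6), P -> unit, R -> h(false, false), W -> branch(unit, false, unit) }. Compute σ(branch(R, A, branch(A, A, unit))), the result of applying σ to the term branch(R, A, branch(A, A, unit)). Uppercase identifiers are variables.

branch(h(false, false), h(unit, 6), branch(h(unit, 6), h(unit, 6), unit))

Replace each occurrence of A with h(unit, 6).
Replace each occurrence of R with h(false, false).
Result: branch(h(false, false), h(unit, 6), branch(h(unit, 6), h(unit, 6), unit)).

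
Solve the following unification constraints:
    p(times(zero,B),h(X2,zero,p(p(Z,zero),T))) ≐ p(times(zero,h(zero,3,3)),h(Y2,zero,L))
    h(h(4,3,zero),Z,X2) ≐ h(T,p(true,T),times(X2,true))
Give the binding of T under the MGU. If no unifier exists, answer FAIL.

FAIL

Decompose p/2: times(zero,B) ≐ times(zero,h(zero,3,3)),  h(X2,zero,p(p(Z,zero),T)) ≐ h(Y2,zero,L).
Decompose times/2: zero ≐ zero,  B ≐ h(zero,3,3).
Delete trivial equation zero ≐ zero.
Bind B := h(zero,3,3); no other remaining equation mentions B.
Decompose h/3: X2 ≐ Y2,  zero ≐ zero,  p(p(Z,zero),T) ≐ L.
Bind X2 := Y2; substituting into the one remaining equation that mentions X2 gives: h(h(4,3,zero),Z,Y2) ≐ h(T,p(true,T),times(Y2,true)).
Delete trivial equation zero ≐ zero.
Bind L := p(p(Z,zero),T); no other remaining equation mentions L.
Decompose h/3: h(4,3,zero) ≐ T,  Z ≐ p(true,T),  Y2 ≐ times(Y2,true).
Bind T := h(4,3,zero); substituting into the one remaining equation that mentions T gives: Z ≐ p(true,h(4,3,zero)). Substituting into the earlier binding gives L := p(p(Z,zero),h(4,3,zero)).
Bind Z := p(true,h(4,3,zero)); no other remaining equation mentions Z. Substituting into the earlier binding gives L := p(p(p(true,h(4,3,zero)),zero),h(4,3,zero)).
Occurs check fails: Y2 occurs in times(Y2,true); the equation Y2 ≐ times(Y2,true) has no finite solution.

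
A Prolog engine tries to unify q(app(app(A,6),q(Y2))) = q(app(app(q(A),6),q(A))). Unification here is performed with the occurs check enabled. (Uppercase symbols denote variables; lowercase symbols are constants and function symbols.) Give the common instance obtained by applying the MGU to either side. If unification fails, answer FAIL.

FAIL

Decompose q/1: app(app(A,6),q(Y2)) = app(app(q(A),6),q(A)).
Decompose app/2: app(A,6) = app(q(A),6),  q(Y2) = q(A).
Decompose app/2: A = q(A),  6 = 6.
Occurs check fails: A occurs in q(A); the equation A = q(A) has no finite solution.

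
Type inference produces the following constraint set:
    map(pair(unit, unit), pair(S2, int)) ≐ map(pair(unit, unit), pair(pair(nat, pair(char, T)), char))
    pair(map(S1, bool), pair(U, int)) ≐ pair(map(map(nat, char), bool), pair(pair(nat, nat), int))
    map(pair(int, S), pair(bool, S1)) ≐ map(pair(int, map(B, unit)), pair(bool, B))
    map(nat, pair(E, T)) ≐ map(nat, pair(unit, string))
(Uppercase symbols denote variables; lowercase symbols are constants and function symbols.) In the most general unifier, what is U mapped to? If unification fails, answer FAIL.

Decompose map/2: pair(unit, unit) ≐ pair(unit, unit),  pair(S2, int) ≐ pair(pair(nat, pair(char, T)), char).
Delete trivial equation pair(unit, unit) ≐ pair(unit, unit).
Decompose pair/2: S2 ≐ pair(nat, pair(char, T)),  int ≐ char.
Bind S2 := pair(nat, pair(char, T)); no other remaining equation mentions S2.
Clash: constants int and char differ; no unifier exists.

FAIL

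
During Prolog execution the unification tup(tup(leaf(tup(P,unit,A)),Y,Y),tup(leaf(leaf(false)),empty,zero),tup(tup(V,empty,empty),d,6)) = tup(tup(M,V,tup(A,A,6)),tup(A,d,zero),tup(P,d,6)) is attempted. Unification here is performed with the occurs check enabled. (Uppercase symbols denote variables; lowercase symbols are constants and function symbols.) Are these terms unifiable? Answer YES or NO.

Decompose tup/3: tup(leaf(tup(P,unit,A)),Y,Y) = tup(M,V,tup(A,A,6)),  tup(leaf(leaf(false)),empty,zero) = tup(A,d,zero),  tup(tup(V,empty,empty),d,6) = tup(P,d,6).
Decompose tup/3: leaf(tup(P,unit,A)) = M,  Y = V,  Y = tup(A,A,6).
Bind M := leaf(tup(P,unit,A)); no other remaining equation mentions M.
Bind Y := V; substituting into the one remaining equation that mentions Y gives: V = tup(A,A,6).
Bind V := tup(A,A,6); substituting into the one remaining equation that mentions V gives: tup(tup(tup(A,A,6),empty,empty),d,6) = tup(P,d,6). Substituting into the earlier binding gives Y := tup(A,A,6).
Decompose tup/3: leaf(leaf(false)) = A,  empty = d,  zero = zero.
Bind A := leaf(leaf(false)); substituting into the one remaining equation that mentions A gives: tup(tup(tup(leaf(leaf(false)),leaf(leaf(false)),6),empty,empty),d,6) = tup(P,d,6). Substituting into the earlier bindings gives M := leaf(tup(P,unit,leaf(leaf(false)))), Y := tup(leaf(leaf(false)),leaf(leaf(false)),6), V := tup(leaf(leaf(false)),leaf(leaf(false)),6).
Clash: constants empty and d differ; no unifier exists.

NO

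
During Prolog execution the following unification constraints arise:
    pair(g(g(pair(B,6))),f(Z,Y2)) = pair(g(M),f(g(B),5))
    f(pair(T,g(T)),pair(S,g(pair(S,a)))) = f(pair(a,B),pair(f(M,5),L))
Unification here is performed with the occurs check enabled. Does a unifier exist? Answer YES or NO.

YES

Decompose pair/2: g(g(pair(B,6))) = g(M),  f(Z,Y2) = f(g(B),5).
Decompose g/1: g(pair(B,6)) = M.
Bind M := g(pair(B,6)); substituting into the one remaining equation that mentions M gives: f(pair(T,g(T)),pair(S,g(pair(S,a)))) = f(pair(a,B),pair(f(g(pair(B,6)),5),L)).
Decompose f/2: Z = g(B),  Y2 = 5.
Bind Z := g(B); no other remaining equation mentions Z.
Bind Y2 := 5; no other remaining equation mentions Y2.
Decompose f/2: pair(T,g(T)) = pair(a,B),  pair(S,g(pair(S,a))) = pair(f(g(pair(B,6)),5),L).
Decompose pair/2: T = a,  g(T) = B.
Bind T := a; substituting into the one remaining equation that mentions T gives: g(a) = B.
Bind B := g(a); substituting into the remaining equation gives: pair(S,g(pair(S,a))) = pair(f(g(pair(g(a),6)),5),L). Substituting into the earlier bindings gives M := g(pair(g(a),6)), Z := g(g(a)).
Decompose pair/2: S = f(g(pair(g(a),6)),5),  g(pair(S,a)) = L.
Bind S := f(g(pair(g(a),6)),5); substituting into the remaining equation gives: g(pair(f(g(pair(g(a),6)),5),a)) = L.
Bind L := g(pair(f(g(pair(g(a),6)),5),a)).
No equations remain and no clash or occurs-check failure arose, so a unifier exists.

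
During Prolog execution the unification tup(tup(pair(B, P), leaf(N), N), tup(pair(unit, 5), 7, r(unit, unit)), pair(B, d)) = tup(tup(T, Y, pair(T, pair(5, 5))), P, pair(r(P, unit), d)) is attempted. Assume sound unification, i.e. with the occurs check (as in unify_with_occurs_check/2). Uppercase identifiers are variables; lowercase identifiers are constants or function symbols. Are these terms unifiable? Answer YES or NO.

Decompose tup/3: tup(pair(B, P), leaf(N), N) = tup(T, Y, pair(T, pair(5, 5))),  tup(pair(unit, 5), 7, r(unit, unit)) = P,  pair(B, d) = pair(r(P, unit), d).
Decompose tup/3: pair(B, P) = T,  leaf(N) = Y,  N = pair(T, pair(5, 5)).
Bind T := pair(B, P); substituting into the one remaining equation that mentions T gives: N = pair(pair(B, P), pair(5, 5)).
Bind Y := leaf(N); no other remaining equation mentions Y.
Bind N := pair(pair(B, P), pair(5, 5)); no other remaining equation mentions N. Substituting into the earlier binding gives Y := leaf(pair(pair(B, P), pair(5, 5))).
Bind P := tup(pair(unit, 5), 7, r(unit, unit)); substituting into the remaining equation gives: pair(B, d) = pair(r(tup(pair(unit, 5), 7, r(unit, unit)), unit), d). Substituting into the earlier bindings gives T := pair(B, tup(pair(unit, 5), 7, r(unit, unit))), Y := leaf(pair(pair(B, tup(pair(unit, 5), 7, r(unit, unit))), pair(5, 5))), N := pair(pair(B, tup(pair(unit, 5), 7, r(unit, unit))), pair(5, 5)).
Decompose pair/2: B = r(tup(pair(unit, 5), 7, r(unit, unit)), unit),  d = d.
Bind B := r(tup(pair(unit, 5), 7, r(unit, unit)), unit); no other remaining equation mentions B. Substituting into the earlier bindings gives T := pair(r(tup(pair(unit, 5), 7, r(unit, unit)), unit), tup(pair(unit, 5), 7, r(unit, unit))), Y := leaf(pair(pair(r(tup(pair(unit, 5), 7, r(unit, unit)), unit), tup(pair(unit, 5), 7, r(unit, unit))), pair(5, 5))), N := pair(pair(r(tup(pair(unit, 5), 7, r(unit, unit)), unit), tup(pair(unit, 5), 7, r(unit, unit))), pair(5, 5)).
Delete trivial equation d = d.
No equations remain and no clash or occurs-check failure arose, so a unifier exists.

YES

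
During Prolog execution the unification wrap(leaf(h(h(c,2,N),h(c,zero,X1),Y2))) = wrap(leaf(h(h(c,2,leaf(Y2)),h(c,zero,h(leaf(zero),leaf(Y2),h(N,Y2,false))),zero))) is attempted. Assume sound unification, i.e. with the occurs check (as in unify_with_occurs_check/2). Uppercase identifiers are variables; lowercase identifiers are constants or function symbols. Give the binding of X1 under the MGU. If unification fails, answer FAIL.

Decompose wrap/1: leaf(h(h(c,2,N),h(c,zero,X1),Y2)) = leaf(h(h(c,2,leaf(Y2)),h(c,zero,h(leaf(zero),leaf(Y2),h(N,Y2,false))),zero)).
Decompose leaf/1: h(h(c,2,N),h(c,zero,X1),Y2) = h(h(c,2,leaf(Y2)),h(c,zero,h(leaf(zero),leaf(Y2),h(N,Y2,false))),zero).
Decompose h/3: h(c,2,N) = h(c,2,leaf(Y2)),  h(c,zero,X1) = h(c,zero,h(leaf(zero),leaf(Y2),h(N,Y2,false))),  Y2 = zero.
Decompose h/3: c = c,  2 = 2,  N = leaf(Y2).
Delete trivial equation c = c.
Delete trivial equation 2 = 2.
Bind N := leaf(Y2); substituting into the one remaining equation that mentions N gives: h(c,zero,X1) = h(c,zero,h(leaf(zero),leaf(Y2),h(leaf(Y2),Y2,false))).
Decompose h/3: c = c,  zero = zero,  X1 = h(leaf(zero),leaf(Y2),h(leaf(Y2),Y2,false)).
Delete trivial equation c = c.
Delete trivial equation zero = zero.
Bind X1 := h(leaf(zero),leaf(Y2),h(leaf(Y2),Y2,false)); no other remaining equation mentions X1.
Bind Y2 := zero. Substituting into the earlier bindings gives N := leaf(zero), X1 := h(leaf(zero),leaf(zero),h(leaf(zero),zero,false)).
MGU = { N ↦ leaf(zero), X1 ↦ h(leaf(zero),leaf(zero),h(leaf(zero),zero,false)), Y2 ↦ zero }, so X1 ↦ h(leaf(zero),leaf(zero),h(leaf(zero),zero,false)).

h(leaf(zero),leaf(zero),h(leaf(zero),zero,false))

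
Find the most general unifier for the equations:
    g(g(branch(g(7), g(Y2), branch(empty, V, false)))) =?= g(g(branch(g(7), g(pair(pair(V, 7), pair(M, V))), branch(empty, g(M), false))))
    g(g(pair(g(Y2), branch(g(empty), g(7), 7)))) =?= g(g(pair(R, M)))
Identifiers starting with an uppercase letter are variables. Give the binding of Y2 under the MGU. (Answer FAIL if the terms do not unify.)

Decompose g/1: g(branch(g(7), g(Y2), branch(empty, V, false))) =?= g(branch(g(7), g(pair(pair(V, 7), pair(M, V))), branch(empty, g(M), false))).
Decompose g/1: branch(g(7), g(Y2), branch(empty, V, false)) =?= branch(g(7), g(pair(pair(V, 7), pair(M, V))), branch(empty, g(M), false)).
Decompose branch/3: g(7) =?= g(7),  g(Y2) =?= g(pair(pair(V, 7), pair(M, V))),  branch(empty, V, false) =?= branch(empty, g(M), false).
Delete trivial equation g(7) =?= g(7).
Decompose g/1: Y2 =?= pair(pair(V, 7), pair(M, V)).
Bind Y2 := pair(pair(V, 7), pair(M, V)); substituting into the one remaining equation that mentions Y2 gives: g(g(pair(g(pair(pair(V, 7), pair(M, V))), branch(g(empty), g(7), 7)))) =?= g(g(pair(R, M))).
Decompose branch/3: empty =?= empty,  V =?= g(M),  false =?= false.
Delete trivial equation empty =?= empty.
Bind V := g(M); substituting into the one remaining equation that mentions V gives: g(g(pair(g(pair(pair(g(M), 7), pair(M, g(M)))), branch(g(empty), g(7), 7)))) =?= g(g(pair(R, M))). Substituting into the earlier binding gives Y2 := pair(pair(g(M), 7), pair(M, g(M))).
Delete trivial equation false =?= false.
Decompose g/1: g(pair(g(pair(pair(g(M), 7), pair(M, g(M)))), branch(g(empty), g(7), 7))) =?= g(pair(R, M)).
Decompose g/1: pair(g(pair(pair(g(M), 7), pair(M, g(M)))), branch(g(empty), g(7), 7)) =?= pair(R, M).
Decompose pair/2: g(pair(pair(g(M), 7), pair(M, g(M)))) =?= R,  branch(g(empty), g(7), 7) =?= M.
Bind R := g(pair(pair(g(M), 7), pair(M, g(M)))); no other remaining equation mentions R.
Bind M := branch(g(empty), g(7), 7). Substituting into the earlier bindings gives Y2 := pair(pair(g(branch(g(empty), g(7), 7)), 7), pair(branch(g(empty), g(7), 7), g(branch(g(empty), g(7), 7)))), V := g(branch(g(empty), g(7), 7)), R := g(pair(pair(g(branch(g(empty), g(7), 7)), 7), pair(branch(g(empty), g(7), 7), g(branch(g(empty), g(7), 7))))).
MGU = { Y2 -> pair(pair(g(branch(g(empty), g(7), 7)), 7), pair(branch(g(empty), g(7), 7), g(branch(g(empty), g(7), 7)))), V -> g(branch(g(empty), g(7), 7)), R -> g(pair(pair(g(branch(g(empty), g(7), 7)), 7), pair(branch(g(empty), g(7), 7), g(branch(g(empty), g(7), 7))))), M -> branch(g(empty), g(7), 7) }, so Y2 -> pair(pair(g(branch(g(empty), g(7), 7)), 7), pair(branch(g(empty), g(7), 7), g(branch(g(empty), g(7), 7)))).

pair(pair(g(branch(g(empty), g(7), 7)), 7), pair(branch(g(empty), g(7), 7), g(branch(g(empty), g(7), 7))))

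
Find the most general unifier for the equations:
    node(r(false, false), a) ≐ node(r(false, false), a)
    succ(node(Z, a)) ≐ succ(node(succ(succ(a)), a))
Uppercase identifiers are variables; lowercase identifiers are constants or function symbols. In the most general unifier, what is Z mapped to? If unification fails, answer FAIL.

succ(succ(a))

Delete trivial equation node(r(false, false), a) ≐ node(r(false, false), a).
Decompose succ/1: node(Z, a) ≐ node(succ(succ(a)), a).
Decompose node/2: Z ≐ succ(succ(a)),  a ≐ a.
Bind Z := succ(succ(a)); no other remaining equation mentions Z.
Delete trivial equation a ≐ a.
MGU = { Z := succ(succ(a)) }, so Z := succ(succ(a)).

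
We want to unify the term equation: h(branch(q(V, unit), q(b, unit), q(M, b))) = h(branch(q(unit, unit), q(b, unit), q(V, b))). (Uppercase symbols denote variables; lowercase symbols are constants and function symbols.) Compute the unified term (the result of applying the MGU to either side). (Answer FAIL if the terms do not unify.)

h(branch(q(unit, unit), q(b, unit), q(unit, b)))

Decompose h/1: branch(q(V, unit), q(b, unit), q(M, b)) = branch(q(unit, unit), q(b, unit), q(V, b)).
Decompose branch/3: q(V, unit) = q(unit, unit),  q(b, unit) = q(b, unit),  q(M, b) = q(V, b).
Decompose q/2: V = unit,  unit = unit.
Bind V := unit; substituting into the one remaining equation that mentions V gives: q(M, b) = q(unit, b).
Delete trivial equation unit = unit.
Delete trivial equation q(b, unit) = q(b, unit).
Decompose q/2: M = unit,  b = b.
Bind M := unit; no other remaining equation mentions M.
Delete trivial equation b = b.
Applying the MGU to either side gives h(branch(q(unit, unit), q(b, unit), q(unit, b))).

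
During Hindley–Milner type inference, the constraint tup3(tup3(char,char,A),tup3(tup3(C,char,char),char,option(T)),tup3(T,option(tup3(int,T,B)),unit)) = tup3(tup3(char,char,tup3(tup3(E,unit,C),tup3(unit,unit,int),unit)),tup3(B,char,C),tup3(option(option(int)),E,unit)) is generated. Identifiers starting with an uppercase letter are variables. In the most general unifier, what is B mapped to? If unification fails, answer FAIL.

tup3(option(option(option(int))),char,char)

Decompose tup3/3: tup3(char,char,A) = tup3(char,char,tup3(tup3(E,unit,C),tup3(unit,unit,int),unit)),  tup3(tup3(C,char,char),char,option(T)) = tup3(B,char,C),  tup3(T,option(tup3(int,T,B)),unit) = tup3(option(option(int)),E,unit).
Decompose tup3/3: char = char,  char = char,  A = tup3(tup3(E,unit,C),tup3(unit,unit,int),unit).
Delete trivial equation char = char.
Delete trivial equation char = char.
Bind A := tup3(tup3(E,unit,C),tup3(unit,unit,int),unit); no other remaining equation mentions A.
Decompose tup3/3: tup3(C,char,char) = B,  char = char,  option(T) = C.
Bind B := tup3(C,char,char); substituting into the one remaining equation that mentions B gives: tup3(T,option(tup3(int,T,tup3(C,char,char))),unit) = tup3(option(option(int)),E,unit).
Delete trivial equation char = char.
Bind C := option(T); substituting into the remaining equation gives: tup3(T,option(tup3(int,T,tup3(option(T),char,char))),unit) = tup3(option(option(int)),E,unit). Substituting into the earlier bindings gives A := tup3(tup3(E,unit,option(T)),tup3(unit,unit,int),unit), B := tup3(option(T),char,char).
Decompose tup3/3: T = option(option(int)),  option(tup3(int,T,tup3(option(T),char,char))) = E,  unit = unit.
Bind T := option(option(int)); substituting into the one remaining equation that mentions T gives: option(tup3(int,option(option(int)),tup3(option(option(option(int))),char,char))) = E. Substituting into the earlier bindings gives A := tup3(tup3(E,unit,option(option(option(int)))),tup3(unit,unit,int),unit), B := tup3(option(option(option(int))),char,char), C := option(option(option(int))).
Bind E := option(tup3(int,option(option(int)),tup3(option(option(option(int))),char,char))); no other remaining equation mentions E. Substituting into the earlier binding gives A := tup3(tup3(option(tup3(int,option(option(int)),tup3(option(option(option(int))),char,char))),unit,option(option(option(int)))),tup3(unit,unit,int),unit).
Delete trivial equation unit = unit.
MGU = { A ↦ tup3(tup3(option(tup3(int,option(option(int)),tup3(option(option(option(int))),char,char))),unit,option(option(option(int)))),tup3(unit,unit,int),unit), B ↦ tup3(option(option(option(int))),char,char), C ↦ option(option(option(int))), T ↦ option(option(int)), E ↦ option(tup3(int,option(option(int)),tup3(option(option(option(int))),char,char))) }, so B ↦ tup3(option(option(option(int))),char,char).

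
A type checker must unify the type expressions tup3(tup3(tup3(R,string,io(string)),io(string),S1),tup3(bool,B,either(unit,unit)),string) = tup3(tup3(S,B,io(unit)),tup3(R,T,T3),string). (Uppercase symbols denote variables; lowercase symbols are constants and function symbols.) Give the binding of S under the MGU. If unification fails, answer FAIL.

Decompose tup3/3: tup3(tup3(R,string,io(string)),io(string),S1) = tup3(S,B,io(unit)),  tup3(bool,B,either(unit,unit)) = tup3(R,T,T3),  string = string.
Decompose tup3/3: tup3(R,string,io(string)) = S,  io(string) = B,  S1 = io(unit).
Bind S := tup3(R,string,io(string)); no other remaining equation mentions S.
Bind B := io(string); substituting into the one remaining equation that mentions B gives: tup3(bool,io(string),either(unit,unit)) = tup3(R,T,T3).
Bind S1 := io(unit); no other remaining equation mentions S1.
Decompose tup3/3: bool = R,  io(string) = T,  either(unit,unit) = T3.
Bind R := bool; no other remaining equation mentions R. Substituting into the earlier binding gives S := tup3(bool,string,io(string)).
Bind T := io(string); no other remaining equation mentions T.
Bind T3 := either(unit,unit); no other remaining equation mentions T3.
Delete trivial equation string = string.
MGU = { S := tup3(bool,string,io(string)), B := io(string), S1 := io(unit), R := bool, T := io(string), T3 := either(unit,unit) }, so S := tup3(bool,string,io(string)).

tup3(bool,string,io(string))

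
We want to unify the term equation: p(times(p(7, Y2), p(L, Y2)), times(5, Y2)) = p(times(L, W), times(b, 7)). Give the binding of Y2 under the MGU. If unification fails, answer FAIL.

Decompose p/2: times(p(7, Y2), p(L, Y2)) = times(L, W),  times(5, Y2) = times(b, 7).
Decompose times/2: p(7, Y2) = L,  p(L, Y2) = W.
Bind L := p(7, Y2); substituting into the one remaining equation that mentions L gives: p(p(7, Y2), Y2) = W.
Bind W := p(p(7, Y2), Y2); no other remaining equation mentions W.
Decompose times/2: 5 = b,  Y2 = 7.
Clash: constants 5 and b differ; no unifier exists.

FAIL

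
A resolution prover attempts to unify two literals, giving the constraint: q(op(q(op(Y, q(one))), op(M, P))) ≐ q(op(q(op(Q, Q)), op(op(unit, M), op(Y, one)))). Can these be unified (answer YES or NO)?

Decompose q/1: op(q(op(Y, q(one))), op(M, P)) ≐ op(q(op(Q, Q)), op(op(unit, M), op(Y, one))).
Decompose op/2: q(op(Y, q(one))) ≐ q(op(Q, Q)),  op(M, P) ≐ op(op(unit, M), op(Y, one)).
Decompose q/1: op(Y, q(one)) ≐ op(Q, Q).
Decompose op/2: Y ≐ Q,  q(one) ≐ Q.
Bind Y := Q; substituting into the one remaining equation that mentions Y gives: op(M, P) ≐ op(op(unit, M), op(Q, one)).
Bind Q := q(one); substituting into the remaining equation gives: op(M, P) ≐ op(op(unit, M), op(q(one), one)). Substituting into the earlier binding gives Y := q(one).
Decompose op/2: M ≐ op(unit, M),  P ≐ op(q(one), one).
Occurs check fails: M occurs in op(unit, M); the equation M ≐ op(unit, M) has no finite solution.

NO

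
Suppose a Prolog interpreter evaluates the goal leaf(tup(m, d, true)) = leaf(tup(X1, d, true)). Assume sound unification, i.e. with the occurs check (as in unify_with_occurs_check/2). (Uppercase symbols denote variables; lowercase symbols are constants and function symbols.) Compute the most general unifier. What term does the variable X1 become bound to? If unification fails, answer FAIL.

Decompose leaf/1: tup(m, d, true) = tup(X1, d, true).
Decompose tup/3: m = X1,  d = d,  true = true.
Bind X1 := m; no other remaining equation mentions X1.
Delete trivial equation d = d.
Delete trivial equation true = true.
MGU = { X1 ↦ m }, so X1 ↦ m.

m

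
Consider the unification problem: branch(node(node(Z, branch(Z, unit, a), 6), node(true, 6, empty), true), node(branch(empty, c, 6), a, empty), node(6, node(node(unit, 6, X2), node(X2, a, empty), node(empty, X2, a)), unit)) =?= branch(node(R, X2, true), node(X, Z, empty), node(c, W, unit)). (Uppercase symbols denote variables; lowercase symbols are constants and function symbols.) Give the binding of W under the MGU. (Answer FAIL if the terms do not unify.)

Decompose branch/3: node(node(Z, branch(Z, unit, a), 6), node(true, 6, empty), true) =?= node(R, X2, true),  node(branch(empty, c, 6), a, empty) =?= node(X, Z, empty),  node(6, node(node(unit, 6, X2), node(X2, a, empty), node(empty, X2, a)), unit) =?= node(c, W, unit).
Decompose node/3: node(Z, branch(Z, unit, a), 6) =?= R,  node(true, 6, empty) =?= X2,  true =?= true.
Bind R := node(Z, branch(Z, unit, a), 6); no other remaining equation mentions R.
Bind X2 := node(true, 6, empty); substituting into the one remaining equation that mentions X2 gives: node(6, node(node(unit, 6, node(true, 6, empty)), node(node(true, 6, empty), a, empty), node(empty, node(true, 6, empty), a)), unit) =?= node(c, W, unit).
Delete trivial equation true =?= true.
Decompose node/3: branch(empty, c, 6) =?= X,  a =?= Z,  empty =?= empty.
Bind X := branch(empty, c, 6); no other remaining equation mentions X.
Bind Z := a; no other remaining equation mentions Z. Substituting into the earlier binding gives R := node(a, branch(a, unit, a), 6).
Delete trivial equation empty =?= empty.
Decompose node/3: 6 =?= c,  node(node(unit, 6, node(true, 6, empty)), node(node(true, 6, empty), a, empty), node(empty, node(true, 6, empty), a)) =?= W,  unit =?= unit.
Clash: constants 6 and c differ; no unifier exists.

FAIL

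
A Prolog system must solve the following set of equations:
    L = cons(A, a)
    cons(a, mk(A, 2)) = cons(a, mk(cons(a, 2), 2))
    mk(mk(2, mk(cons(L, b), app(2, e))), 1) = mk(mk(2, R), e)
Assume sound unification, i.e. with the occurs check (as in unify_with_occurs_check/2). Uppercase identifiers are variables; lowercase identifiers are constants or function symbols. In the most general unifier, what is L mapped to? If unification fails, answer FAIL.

FAIL

Bind L := cons(A, a); substituting into the one remaining equation that mentions L gives: mk(mk(2, mk(cons(cons(A, a), b), app(2, e))), 1) = mk(mk(2, R), e).
Decompose cons/2: a = a,  mk(A, 2) = mk(cons(a, 2), 2).
Delete trivial equation a = a.
Decompose mk/2: A = cons(a, 2),  2 = 2.
Bind A := cons(a, 2); substituting into the one remaining equation that mentions A gives: mk(mk(2, mk(cons(cons(cons(a, 2), a), b), app(2, e))), 1) = mk(mk(2, R), e). Substituting into the earlier binding gives L := cons(cons(a, 2), a).
Delete trivial equation 2 = 2.
Decompose mk/2: mk(2, mk(cons(cons(cons(a, 2), a), b), app(2, e))) = mk(2, R),  1 = e.
Decompose mk/2: 2 = 2,  mk(cons(cons(cons(a, 2), a), b), app(2, e)) = R.
Delete trivial equation 2 = 2.
Bind R := mk(cons(cons(cons(a, 2), a), b), app(2, e)); no other remaining equation mentions R.
Clash: constants 1 and e differ; no unifier exists.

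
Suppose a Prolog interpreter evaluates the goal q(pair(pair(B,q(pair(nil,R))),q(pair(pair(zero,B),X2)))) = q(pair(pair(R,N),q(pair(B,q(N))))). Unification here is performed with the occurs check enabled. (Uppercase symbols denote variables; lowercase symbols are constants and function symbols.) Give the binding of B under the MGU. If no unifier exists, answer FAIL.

FAIL

Decompose q/1: pair(pair(B,q(pair(nil,R))),q(pair(pair(zero,B),X2))) = pair(pair(R,N),q(pair(B,q(N)))).
Decompose pair/2: pair(B,q(pair(nil,R))) = pair(R,N),  q(pair(pair(zero,B),X2)) = q(pair(B,q(N))).
Decompose pair/2: B = R,  q(pair(nil,R)) = N.
Bind B := R; substituting into the one remaining equation that mentions B gives: q(pair(pair(zero,R),X2)) = q(pair(R,q(N))).
Bind N := q(pair(nil,R)); substituting into the remaining equation gives: q(pair(pair(zero,R),X2)) = q(pair(R,q(q(pair(nil,R))))).
Decompose q/1: pair(pair(zero,R),X2) = pair(R,q(q(pair(nil,R)))).
Decompose pair/2: pair(zero,R) = R,  X2 = q(q(pair(nil,R))).
Occurs check fails: R occurs in pair(zero,R); the equation R = pair(zero,R) has no finite solution.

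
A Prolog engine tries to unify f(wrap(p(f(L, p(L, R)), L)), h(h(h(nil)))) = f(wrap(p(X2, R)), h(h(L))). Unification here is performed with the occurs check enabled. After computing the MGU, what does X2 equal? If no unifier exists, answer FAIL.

Decompose f/2: wrap(p(f(L, p(L, R)), L)) = wrap(p(X2, R)),  h(h(h(nil))) = h(h(L)).
Decompose wrap/1: p(f(L, p(L, R)), L) = p(X2, R).
Decompose p/2: f(L, p(L, R)) = X2,  L = R.
Bind X2 := f(L, p(L, R)); no other remaining equation mentions X2.
Bind L := R; substituting into the remaining equation gives: h(h(h(nil))) = h(h(R)). Substituting into the earlier binding gives X2 := f(R, p(R, R)).
Decompose h/1: h(h(nil)) = h(R).
Decompose h/1: h(nil) = R.
Bind R := h(nil). Substituting into the earlier bindings gives X2 := f(h(nil), p(h(nil), h(nil))), L := h(nil).
MGU = { X2 ↦ f(h(nil), p(h(nil), h(nil))), L ↦ h(nil), R ↦ h(nil) }, so X2 ↦ f(h(nil), p(h(nil), h(nil))).

f(h(nil), p(h(nil), h(nil)))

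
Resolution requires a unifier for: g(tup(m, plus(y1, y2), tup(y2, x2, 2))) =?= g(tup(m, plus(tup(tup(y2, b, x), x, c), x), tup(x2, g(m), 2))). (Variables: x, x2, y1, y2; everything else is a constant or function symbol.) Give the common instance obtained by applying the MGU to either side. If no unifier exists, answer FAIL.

Decompose g/1: tup(m, plus(y1, y2), tup(y2, x2, 2)) =?= tup(m, plus(tup(tup(y2, b, x), x, c), x), tup(x2, g(m), 2)).
Decompose tup/3: m =?= m,  plus(y1, y2) =?= plus(tup(tup(y2, b, x), x, c), x),  tup(y2, x2, 2) =?= tup(x2, g(m), 2).
Delete trivial equation m =?= m.
Decompose plus/2: y1 =?= tup(tup(y2, b, x), x, c),  y2 =?= x.
Bind y1 := tup(tup(y2, b, x), x, c); no other remaining equation mentions y1.
Bind y2 := x; substituting into the remaining equation gives: tup(x, x2, 2) =?= tup(x2, g(m), 2). Substituting into the earlier binding gives y1 := tup(tup(x, b, x), x, c).
Decompose tup/3: x =?= x2,  x2 =?= g(m),  2 =?= 2.
Bind x := x2; no other remaining equation mentions x. Substituting into the earlier bindings gives y1 := tup(tup(x2, b, x2), x2, c), y2 := x2.
Bind x2 := g(m); no other remaining equation mentions x2. Substituting into the earlier bindings gives y1 := tup(tup(g(m), b, g(m)), g(m), c), y2 := g(m), x := g(m).
Delete trivial equation 2 =?= 2.
Applying the MGU to either side gives g(tup(m, plus(tup(tup(g(m), b, g(m)), g(m), c), g(m)), tup(g(m), g(m), 2))).

g(tup(m, plus(tup(tup(g(m), b, g(m)), g(m), c), g(m)), tup(g(m), g(m), 2)))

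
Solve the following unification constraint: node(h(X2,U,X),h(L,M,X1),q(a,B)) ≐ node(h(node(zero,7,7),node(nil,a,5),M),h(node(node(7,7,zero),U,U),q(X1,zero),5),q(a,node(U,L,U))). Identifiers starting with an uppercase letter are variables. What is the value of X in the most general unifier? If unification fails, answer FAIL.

q(5,zero)

Decompose node/3: h(X2,U,X) ≐ h(node(zero,7,7),node(nil,a,5),M),  h(L,M,X1) ≐ h(node(node(7,7,zero),U,U),q(X1,zero),5),  q(a,B) ≐ q(a,node(U,L,U)).
Decompose h/3: X2 ≐ node(zero,7,7),  U ≐ node(nil,a,5),  X ≐ M.
Bind X2 := node(zero,7,7); no other remaining equation mentions X2.
Bind U := node(nil,a,5); substituting into the 2 remaining equations that mention U gives: h(L,M,X1) ≐ h(node(node(7,7,zero),node(nil,a,5),node(nil,a,5)),q(X1,zero),5),  q(a,B) ≐ q(a,node(node(nil,a,5),L,node(nil,a,5))).
Bind X := M; no other remaining equation mentions X.
Decompose h/3: L ≐ node(node(7,7,zero),node(nil,a,5),node(nil,a,5)),  M ≐ q(X1,zero),  X1 ≐ 5.
Bind L := node(node(7,7,zero),node(nil,a,5),node(nil,a,5)); substituting into the one remaining equation that mentions L gives: q(a,B) ≐ q(a,node(node(nil,a,5),node(node(7,7,zero),node(nil,a,5),node(nil,a,5)),node(nil,a,5))).
Bind M := q(X1,zero); no other remaining equation mentions M. Substituting into the earlier binding gives X := q(X1,zero).
Bind X1 := 5; no other remaining equation mentions X1. Substituting into the earlier bindings gives X := q(5,zero), M := q(5,zero).
Decompose q/2: a ≐ a,  B ≐ node(node(nil,a,5),node(node(7,7,zero),node(nil,a,5),node(nil,a,5)),node(nil,a,5)).
Delete trivial equation a ≐ a.
Bind B := node(node(nil,a,5),node(node(7,7,zero),node(nil,a,5),node(nil,a,5)),node(nil,a,5)).
MGU = { X2 := node(zero,7,7), U := node(nil,a,5), X := q(5,zero), L := node(node(7,7,zero),node(nil,a,5),node(nil,a,5)), M := q(5,zero), X1 := 5, B := node(node(nil,a,5),node(node(7,7,zero),node(nil,a,5),node(nil,a,5)),node(nil,a,5)) }, so X := q(5,zero).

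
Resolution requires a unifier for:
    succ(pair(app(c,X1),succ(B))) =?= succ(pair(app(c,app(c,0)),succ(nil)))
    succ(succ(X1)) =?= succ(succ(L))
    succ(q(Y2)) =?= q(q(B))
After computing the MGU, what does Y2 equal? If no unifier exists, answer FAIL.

Decompose succ/1: pair(app(c,X1),succ(B)) =?= pair(app(c,app(c,0)),succ(nil)).
Decompose pair/2: app(c,X1) =?= app(c,app(c,0)),  succ(B) =?= succ(nil).
Decompose app/2: c =?= c,  X1 =?= app(c,0).
Delete trivial equation c =?= c.
Bind X1 := app(c,0); substituting into the one remaining equation that mentions X1 gives: succ(succ(app(c,0))) =?= succ(succ(L)).
Decompose succ/1: B =?= nil.
Bind B := nil; substituting into the one remaining equation that mentions B gives: succ(q(Y2)) =?= q(q(nil)).
Decompose succ/1: succ(app(c,0)) =?= succ(L).
Decompose succ/1: app(c,0) =?= L.
Bind L := app(c,0); no other remaining equation mentions L.
Clash: head symbols differ (succ/1 vs q/1); no unifier exists.

FAIL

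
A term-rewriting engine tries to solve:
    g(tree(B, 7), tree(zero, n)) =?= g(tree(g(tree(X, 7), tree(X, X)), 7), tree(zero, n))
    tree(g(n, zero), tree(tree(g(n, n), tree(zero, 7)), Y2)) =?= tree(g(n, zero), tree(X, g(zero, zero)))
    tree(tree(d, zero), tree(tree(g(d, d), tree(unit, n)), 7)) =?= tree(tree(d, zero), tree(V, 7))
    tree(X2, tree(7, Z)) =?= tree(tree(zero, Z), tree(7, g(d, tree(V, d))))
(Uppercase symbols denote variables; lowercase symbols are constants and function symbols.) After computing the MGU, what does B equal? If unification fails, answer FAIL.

Decompose g/2: tree(B, 7) =?= tree(g(tree(X, 7), tree(X, X)), 7),  tree(zero, n) =?= tree(zero, n).
Decompose tree/2: B =?= g(tree(X, 7), tree(X, X)),  7 =?= 7.
Bind B := g(tree(X, 7), tree(X, X)); no other remaining equation mentions B.
Delete trivial equation 7 =?= 7.
Delete trivial equation tree(zero, n) =?= tree(zero, n).
Decompose tree/2: g(n, zero) =?= g(n, zero),  tree(tree(g(n, n), tree(zero, 7)), Y2) =?= tree(X, g(zero, zero)).
Delete trivial equation g(n, zero) =?= g(n, zero).
Decompose tree/2: tree(g(n, n), tree(zero, 7)) =?= X,  Y2 =?= g(zero, zero).
Bind X := tree(g(n, n), tree(zero, 7)); no other remaining equation mentions X. Substituting into the earlier binding gives B := g(tree(tree(g(n, n), tree(zero, 7)), 7), tree(tree(g(n, n), tree(zero, 7)), tree(g(n, n), tree(zero, 7)))).
Bind Y2 := g(zero, zero); no other remaining equation mentions Y2.
Decompose tree/2: tree(d, zero) =?= tree(d, zero),  tree(tree(g(d, d), tree(unit, n)), 7) =?= tree(V, 7).
Delete trivial equation tree(d, zero) =?= tree(d, zero).
Decompose tree/2: tree(g(d, d), tree(unit, n)) =?= V,  7 =?= 7.
Bind V := tree(g(d, d), tree(unit, n)); substituting into the one remaining equation that mentions V gives: tree(X2, tree(7, Z)) =?= tree(tree(zero, Z), tree(7, g(d, tree(tree(g(d, d), tree(unit, n)), d)))).
Delete trivial equation 7 =?= 7.
Decompose tree/2: X2 =?= tree(zero, Z),  tree(7, Z) =?= tree(7, g(d, tree(tree(g(d, d), tree(unit, n)), d))).
Bind X2 := tree(zero, Z); no other remaining equation mentions X2.
Decompose tree/2: 7 =?= 7,  Z =?= g(d, tree(tree(g(d, d), tree(unit, n)), d)).
Delete trivial equation 7 =?= 7.
Bind Z := g(d, tree(tree(g(d, d), tree(unit, n)), d)). Substituting into the earlier binding gives X2 := tree(zero, g(d, tree(tree(g(d, d), tree(unit, n)), d))).
MGU = { B ↦ g(tree(tree(g(n, n), tree(zero, 7)), 7), tree(tree(g(n, n), tree(zero, 7)), tree(g(n, n), tree(zero, 7)))), X ↦ tree(g(n, n), tree(zero, 7)), Y2 ↦ g(zero, zero), V ↦ tree(g(d, d), tree(unit, n)), X2 ↦ tree(zero, g(d, tree(tree(g(d, d), tree(unit, n)), d))), Z ↦ g(d, tree(tree(g(d, d), tree(unit, n)), d)) }, so B ↦ g(tree(tree(g(n, n), tree(zero, 7)), 7), tree(tree(g(n, n), tree(zero, 7)), tree(g(n, n), tree(zero, 7)))).

g(tree(tree(g(n, n), tree(zero, 7)), 7), tree(tree(g(n, n), tree(zero, 7)), tree(g(n, n), tree(zero, 7))))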